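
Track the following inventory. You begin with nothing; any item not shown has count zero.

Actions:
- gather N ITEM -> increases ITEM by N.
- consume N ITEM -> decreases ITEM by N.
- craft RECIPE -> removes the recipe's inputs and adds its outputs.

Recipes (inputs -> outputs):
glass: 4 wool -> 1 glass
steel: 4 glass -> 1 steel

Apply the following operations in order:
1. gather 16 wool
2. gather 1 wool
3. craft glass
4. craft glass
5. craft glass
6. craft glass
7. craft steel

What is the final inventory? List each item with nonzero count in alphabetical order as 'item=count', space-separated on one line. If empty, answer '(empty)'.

After 1 (gather 16 wool): wool=16
After 2 (gather 1 wool): wool=17
After 3 (craft glass): glass=1 wool=13
After 4 (craft glass): glass=2 wool=9
After 5 (craft glass): glass=3 wool=5
After 6 (craft glass): glass=4 wool=1
After 7 (craft steel): steel=1 wool=1

Answer: steel=1 wool=1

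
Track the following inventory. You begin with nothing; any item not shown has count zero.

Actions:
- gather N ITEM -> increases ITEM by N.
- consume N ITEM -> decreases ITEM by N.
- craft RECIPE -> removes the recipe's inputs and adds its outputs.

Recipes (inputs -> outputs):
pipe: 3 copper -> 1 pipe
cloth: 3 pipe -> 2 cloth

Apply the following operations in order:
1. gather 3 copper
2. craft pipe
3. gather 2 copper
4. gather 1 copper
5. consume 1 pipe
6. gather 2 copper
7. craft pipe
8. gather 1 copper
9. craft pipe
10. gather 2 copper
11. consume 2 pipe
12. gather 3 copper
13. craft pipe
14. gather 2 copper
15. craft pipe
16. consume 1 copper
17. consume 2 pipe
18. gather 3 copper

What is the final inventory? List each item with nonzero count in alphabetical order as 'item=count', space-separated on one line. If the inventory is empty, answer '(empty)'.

Answer: copper=3

Derivation:
After 1 (gather 3 copper): copper=3
After 2 (craft pipe): pipe=1
After 3 (gather 2 copper): copper=2 pipe=1
After 4 (gather 1 copper): copper=3 pipe=1
After 5 (consume 1 pipe): copper=3
After 6 (gather 2 copper): copper=5
After 7 (craft pipe): copper=2 pipe=1
After 8 (gather 1 copper): copper=3 pipe=1
After 9 (craft pipe): pipe=2
After 10 (gather 2 copper): copper=2 pipe=2
After 11 (consume 2 pipe): copper=2
After 12 (gather 3 copper): copper=5
After 13 (craft pipe): copper=2 pipe=1
After 14 (gather 2 copper): copper=4 pipe=1
After 15 (craft pipe): copper=1 pipe=2
After 16 (consume 1 copper): pipe=2
After 17 (consume 2 pipe): (empty)
After 18 (gather 3 copper): copper=3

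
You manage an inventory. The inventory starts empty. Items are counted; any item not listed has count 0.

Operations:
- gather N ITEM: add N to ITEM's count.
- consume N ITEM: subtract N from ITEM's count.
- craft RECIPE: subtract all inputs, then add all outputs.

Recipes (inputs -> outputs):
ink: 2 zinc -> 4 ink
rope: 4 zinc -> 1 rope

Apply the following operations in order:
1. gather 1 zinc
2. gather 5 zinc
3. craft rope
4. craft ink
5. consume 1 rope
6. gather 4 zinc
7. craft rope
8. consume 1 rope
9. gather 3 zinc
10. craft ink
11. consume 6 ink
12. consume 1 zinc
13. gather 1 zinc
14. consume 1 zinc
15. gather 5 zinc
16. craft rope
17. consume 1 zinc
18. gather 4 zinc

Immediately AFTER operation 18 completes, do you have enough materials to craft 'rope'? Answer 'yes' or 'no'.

Answer: yes

Derivation:
After 1 (gather 1 zinc): zinc=1
After 2 (gather 5 zinc): zinc=6
After 3 (craft rope): rope=1 zinc=2
After 4 (craft ink): ink=4 rope=1
After 5 (consume 1 rope): ink=4
After 6 (gather 4 zinc): ink=4 zinc=4
After 7 (craft rope): ink=4 rope=1
After 8 (consume 1 rope): ink=4
After 9 (gather 3 zinc): ink=4 zinc=3
After 10 (craft ink): ink=8 zinc=1
After 11 (consume 6 ink): ink=2 zinc=1
After 12 (consume 1 zinc): ink=2
After 13 (gather 1 zinc): ink=2 zinc=1
After 14 (consume 1 zinc): ink=2
After 15 (gather 5 zinc): ink=2 zinc=5
After 16 (craft rope): ink=2 rope=1 zinc=1
After 17 (consume 1 zinc): ink=2 rope=1
After 18 (gather 4 zinc): ink=2 rope=1 zinc=4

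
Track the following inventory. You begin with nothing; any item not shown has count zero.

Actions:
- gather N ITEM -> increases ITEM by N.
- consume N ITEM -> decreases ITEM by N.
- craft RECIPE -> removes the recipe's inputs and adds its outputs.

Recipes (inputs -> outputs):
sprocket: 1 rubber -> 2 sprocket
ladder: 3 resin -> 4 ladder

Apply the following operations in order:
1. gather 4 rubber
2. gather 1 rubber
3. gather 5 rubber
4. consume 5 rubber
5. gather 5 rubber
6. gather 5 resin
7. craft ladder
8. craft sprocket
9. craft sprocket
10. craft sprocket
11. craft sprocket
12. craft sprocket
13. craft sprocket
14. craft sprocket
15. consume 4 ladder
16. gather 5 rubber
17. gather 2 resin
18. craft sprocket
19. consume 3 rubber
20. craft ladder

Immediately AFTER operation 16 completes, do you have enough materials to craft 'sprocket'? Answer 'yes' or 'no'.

Answer: yes

Derivation:
After 1 (gather 4 rubber): rubber=4
After 2 (gather 1 rubber): rubber=5
After 3 (gather 5 rubber): rubber=10
After 4 (consume 5 rubber): rubber=5
After 5 (gather 5 rubber): rubber=10
After 6 (gather 5 resin): resin=5 rubber=10
After 7 (craft ladder): ladder=4 resin=2 rubber=10
After 8 (craft sprocket): ladder=4 resin=2 rubber=9 sprocket=2
After 9 (craft sprocket): ladder=4 resin=2 rubber=8 sprocket=4
After 10 (craft sprocket): ladder=4 resin=2 rubber=7 sprocket=6
After 11 (craft sprocket): ladder=4 resin=2 rubber=6 sprocket=8
After 12 (craft sprocket): ladder=4 resin=2 rubber=5 sprocket=10
After 13 (craft sprocket): ladder=4 resin=2 rubber=4 sprocket=12
After 14 (craft sprocket): ladder=4 resin=2 rubber=3 sprocket=14
After 15 (consume 4 ladder): resin=2 rubber=3 sprocket=14
After 16 (gather 5 rubber): resin=2 rubber=8 sprocket=14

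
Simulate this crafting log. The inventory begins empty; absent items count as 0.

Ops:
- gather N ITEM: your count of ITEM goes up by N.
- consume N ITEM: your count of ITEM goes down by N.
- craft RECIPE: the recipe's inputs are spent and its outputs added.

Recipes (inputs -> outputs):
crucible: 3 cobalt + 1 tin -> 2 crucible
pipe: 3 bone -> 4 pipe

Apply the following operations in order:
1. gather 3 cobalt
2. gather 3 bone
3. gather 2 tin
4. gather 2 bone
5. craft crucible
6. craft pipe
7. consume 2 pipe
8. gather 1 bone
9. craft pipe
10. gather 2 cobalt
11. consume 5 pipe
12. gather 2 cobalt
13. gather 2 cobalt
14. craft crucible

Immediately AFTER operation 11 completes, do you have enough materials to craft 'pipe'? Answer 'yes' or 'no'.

After 1 (gather 3 cobalt): cobalt=3
After 2 (gather 3 bone): bone=3 cobalt=3
After 3 (gather 2 tin): bone=3 cobalt=3 tin=2
After 4 (gather 2 bone): bone=5 cobalt=3 tin=2
After 5 (craft crucible): bone=5 crucible=2 tin=1
After 6 (craft pipe): bone=2 crucible=2 pipe=4 tin=1
After 7 (consume 2 pipe): bone=2 crucible=2 pipe=2 tin=1
After 8 (gather 1 bone): bone=3 crucible=2 pipe=2 tin=1
After 9 (craft pipe): crucible=2 pipe=6 tin=1
After 10 (gather 2 cobalt): cobalt=2 crucible=2 pipe=6 tin=1
After 11 (consume 5 pipe): cobalt=2 crucible=2 pipe=1 tin=1

Answer: no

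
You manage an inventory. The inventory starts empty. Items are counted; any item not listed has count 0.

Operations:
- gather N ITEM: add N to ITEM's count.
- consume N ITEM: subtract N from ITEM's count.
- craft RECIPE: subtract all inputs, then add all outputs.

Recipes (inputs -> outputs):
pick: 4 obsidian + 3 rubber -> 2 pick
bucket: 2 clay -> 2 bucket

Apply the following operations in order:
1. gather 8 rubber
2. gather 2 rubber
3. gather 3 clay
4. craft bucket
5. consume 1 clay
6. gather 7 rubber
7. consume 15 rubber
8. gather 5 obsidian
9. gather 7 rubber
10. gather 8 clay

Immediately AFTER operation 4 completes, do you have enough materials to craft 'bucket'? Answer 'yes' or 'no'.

After 1 (gather 8 rubber): rubber=8
After 2 (gather 2 rubber): rubber=10
After 3 (gather 3 clay): clay=3 rubber=10
After 4 (craft bucket): bucket=2 clay=1 rubber=10

Answer: no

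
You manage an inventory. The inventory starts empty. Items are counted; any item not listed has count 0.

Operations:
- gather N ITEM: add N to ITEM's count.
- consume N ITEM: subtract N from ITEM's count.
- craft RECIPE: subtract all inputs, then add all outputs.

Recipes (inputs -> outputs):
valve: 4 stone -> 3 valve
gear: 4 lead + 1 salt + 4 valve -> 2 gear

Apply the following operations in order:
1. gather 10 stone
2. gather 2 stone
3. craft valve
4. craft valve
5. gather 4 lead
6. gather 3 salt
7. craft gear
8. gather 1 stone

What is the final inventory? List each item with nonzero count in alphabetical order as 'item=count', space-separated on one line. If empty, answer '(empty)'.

After 1 (gather 10 stone): stone=10
After 2 (gather 2 stone): stone=12
After 3 (craft valve): stone=8 valve=3
After 4 (craft valve): stone=4 valve=6
After 5 (gather 4 lead): lead=4 stone=4 valve=6
After 6 (gather 3 salt): lead=4 salt=3 stone=4 valve=6
After 7 (craft gear): gear=2 salt=2 stone=4 valve=2
After 8 (gather 1 stone): gear=2 salt=2 stone=5 valve=2

Answer: gear=2 salt=2 stone=5 valve=2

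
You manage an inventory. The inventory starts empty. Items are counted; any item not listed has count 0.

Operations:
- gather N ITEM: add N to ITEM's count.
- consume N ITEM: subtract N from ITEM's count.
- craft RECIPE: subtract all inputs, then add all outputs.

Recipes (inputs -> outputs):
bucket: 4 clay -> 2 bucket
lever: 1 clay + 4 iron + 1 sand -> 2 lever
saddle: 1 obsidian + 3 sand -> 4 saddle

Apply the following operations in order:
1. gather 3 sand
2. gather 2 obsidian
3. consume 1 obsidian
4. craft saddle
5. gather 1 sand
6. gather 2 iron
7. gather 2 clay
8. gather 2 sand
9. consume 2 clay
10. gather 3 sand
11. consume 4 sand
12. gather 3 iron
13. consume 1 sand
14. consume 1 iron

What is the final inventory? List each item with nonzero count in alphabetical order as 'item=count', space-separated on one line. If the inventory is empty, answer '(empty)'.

Answer: iron=4 saddle=4 sand=1

Derivation:
After 1 (gather 3 sand): sand=3
After 2 (gather 2 obsidian): obsidian=2 sand=3
After 3 (consume 1 obsidian): obsidian=1 sand=3
After 4 (craft saddle): saddle=4
After 5 (gather 1 sand): saddle=4 sand=1
After 6 (gather 2 iron): iron=2 saddle=4 sand=1
After 7 (gather 2 clay): clay=2 iron=2 saddle=4 sand=1
After 8 (gather 2 sand): clay=2 iron=2 saddle=4 sand=3
After 9 (consume 2 clay): iron=2 saddle=4 sand=3
After 10 (gather 3 sand): iron=2 saddle=4 sand=6
After 11 (consume 4 sand): iron=2 saddle=4 sand=2
After 12 (gather 3 iron): iron=5 saddle=4 sand=2
After 13 (consume 1 sand): iron=5 saddle=4 sand=1
After 14 (consume 1 iron): iron=4 saddle=4 sand=1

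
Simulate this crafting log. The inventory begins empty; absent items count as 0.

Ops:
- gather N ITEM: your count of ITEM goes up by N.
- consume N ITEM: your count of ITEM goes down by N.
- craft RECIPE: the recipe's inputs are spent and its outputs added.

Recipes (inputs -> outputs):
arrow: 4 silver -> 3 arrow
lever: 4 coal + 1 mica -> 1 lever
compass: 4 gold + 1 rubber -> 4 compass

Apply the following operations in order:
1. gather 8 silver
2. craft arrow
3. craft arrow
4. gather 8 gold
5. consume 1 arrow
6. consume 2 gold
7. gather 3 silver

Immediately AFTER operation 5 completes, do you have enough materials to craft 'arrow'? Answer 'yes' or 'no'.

Answer: no

Derivation:
After 1 (gather 8 silver): silver=8
After 2 (craft arrow): arrow=3 silver=4
After 3 (craft arrow): arrow=6
After 4 (gather 8 gold): arrow=6 gold=8
After 5 (consume 1 arrow): arrow=5 gold=8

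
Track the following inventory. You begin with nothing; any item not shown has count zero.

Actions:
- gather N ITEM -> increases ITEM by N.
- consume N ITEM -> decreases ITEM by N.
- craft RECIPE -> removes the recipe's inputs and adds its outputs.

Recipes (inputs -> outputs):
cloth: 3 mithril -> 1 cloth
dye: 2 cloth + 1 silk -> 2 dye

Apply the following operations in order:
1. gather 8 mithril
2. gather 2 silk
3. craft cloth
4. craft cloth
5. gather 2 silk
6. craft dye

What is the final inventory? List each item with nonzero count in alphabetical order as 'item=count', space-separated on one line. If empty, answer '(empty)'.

Answer: dye=2 mithril=2 silk=3

Derivation:
After 1 (gather 8 mithril): mithril=8
After 2 (gather 2 silk): mithril=8 silk=2
After 3 (craft cloth): cloth=1 mithril=5 silk=2
After 4 (craft cloth): cloth=2 mithril=2 silk=2
After 5 (gather 2 silk): cloth=2 mithril=2 silk=4
After 6 (craft dye): dye=2 mithril=2 silk=3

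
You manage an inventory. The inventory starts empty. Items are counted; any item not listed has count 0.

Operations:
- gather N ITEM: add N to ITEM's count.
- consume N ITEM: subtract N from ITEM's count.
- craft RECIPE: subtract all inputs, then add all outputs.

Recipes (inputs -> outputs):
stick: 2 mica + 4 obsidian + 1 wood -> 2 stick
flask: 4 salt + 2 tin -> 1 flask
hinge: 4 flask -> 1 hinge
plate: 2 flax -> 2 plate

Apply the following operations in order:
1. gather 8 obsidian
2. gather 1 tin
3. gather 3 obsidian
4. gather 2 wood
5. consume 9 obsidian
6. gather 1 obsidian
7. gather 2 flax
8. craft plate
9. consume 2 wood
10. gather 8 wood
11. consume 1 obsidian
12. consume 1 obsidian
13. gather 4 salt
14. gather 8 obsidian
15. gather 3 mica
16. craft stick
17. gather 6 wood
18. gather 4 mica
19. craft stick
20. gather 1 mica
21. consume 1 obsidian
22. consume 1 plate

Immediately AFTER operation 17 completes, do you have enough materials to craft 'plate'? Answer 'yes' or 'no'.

After 1 (gather 8 obsidian): obsidian=8
After 2 (gather 1 tin): obsidian=8 tin=1
After 3 (gather 3 obsidian): obsidian=11 tin=1
After 4 (gather 2 wood): obsidian=11 tin=1 wood=2
After 5 (consume 9 obsidian): obsidian=2 tin=1 wood=2
After 6 (gather 1 obsidian): obsidian=3 tin=1 wood=2
After 7 (gather 2 flax): flax=2 obsidian=3 tin=1 wood=2
After 8 (craft plate): obsidian=3 plate=2 tin=1 wood=2
After 9 (consume 2 wood): obsidian=3 plate=2 tin=1
After 10 (gather 8 wood): obsidian=3 plate=2 tin=1 wood=8
After 11 (consume 1 obsidian): obsidian=2 plate=2 tin=1 wood=8
After 12 (consume 1 obsidian): obsidian=1 plate=2 tin=1 wood=8
After 13 (gather 4 salt): obsidian=1 plate=2 salt=4 tin=1 wood=8
After 14 (gather 8 obsidian): obsidian=9 plate=2 salt=4 tin=1 wood=8
After 15 (gather 3 mica): mica=3 obsidian=9 plate=2 salt=4 tin=1 wood=8
After 16 (craft stick): mica=1 obsidian=5 plate=2 salt=4 stick=2 tin=1 wood=7
After 17 (gather 6 wood): mica=1 obsidian=5 plate=2 salt=4 stick=2 tin=1 wood=13

Answer: no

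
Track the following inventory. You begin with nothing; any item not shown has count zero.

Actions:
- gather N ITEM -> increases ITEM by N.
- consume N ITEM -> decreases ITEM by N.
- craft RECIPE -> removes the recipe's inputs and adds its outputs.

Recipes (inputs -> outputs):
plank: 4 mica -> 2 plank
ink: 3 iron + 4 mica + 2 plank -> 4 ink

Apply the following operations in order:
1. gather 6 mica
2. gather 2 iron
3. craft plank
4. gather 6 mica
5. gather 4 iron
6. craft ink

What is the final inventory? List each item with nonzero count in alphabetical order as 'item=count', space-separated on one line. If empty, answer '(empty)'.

Answer: ink=4 iron=3 mica=4

Derivation:
After 1 (gather 6 mica): mica=6
After 2 (gather 2 iron): iron=2 mica=6
After 3 (craft plank): iron=2 mica=2 plank=2
After 4 (gather 6 mica): iron=2 mica=8 plank=2
After 5 (gather 4 iron): iron=6 mica=8 plank=2
After 6 (craft ink): ink=4 iron=3 mica=4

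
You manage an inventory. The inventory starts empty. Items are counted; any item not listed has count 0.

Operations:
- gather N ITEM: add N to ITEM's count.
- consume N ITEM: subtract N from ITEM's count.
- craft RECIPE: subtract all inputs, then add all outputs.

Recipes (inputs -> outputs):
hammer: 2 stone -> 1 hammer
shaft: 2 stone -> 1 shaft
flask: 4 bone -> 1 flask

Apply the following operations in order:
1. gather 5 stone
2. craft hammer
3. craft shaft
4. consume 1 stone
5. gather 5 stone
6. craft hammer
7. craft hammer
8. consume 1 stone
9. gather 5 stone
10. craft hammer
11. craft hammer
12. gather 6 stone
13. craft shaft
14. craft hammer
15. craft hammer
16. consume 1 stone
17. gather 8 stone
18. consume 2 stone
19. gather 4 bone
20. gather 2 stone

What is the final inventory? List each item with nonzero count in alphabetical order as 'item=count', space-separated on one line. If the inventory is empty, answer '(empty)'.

Answer: bone=4 hammer=7 shaft=2 stone=8

Derivation:
After 1 (gather 5 stone): stone=5
After 2 (craft hammer): hammer=1 stone=3
After 3 (craft shaft): hammer=1 shaft=1 stone=1
After 4 (consume 1 stone): hammer=1 shaft=1
After 5 (gather 5 stone): hammer=1 shaft=1 stone=5
After 6 (craft hammer): hammer=2 shaft=1 stone=3
After 7 (craft hammer): hammer=3 shaft=1 stone=1
After 8 (consume 1 stone): hammer=3 shaft=1
After 9 (gather 5 stone): hammer=3 shaft=1 stone=5
After 10 (craft hammer): hammer=4 shaft=1 stone=3
After 11 (craft hammer): hammer=5 shaft=1 stone=1
After 12 (gather 6 stone): hammer=5 shaft=1 stone=7
After 13 (craft shaft): hammer=5 shaft=2 stone=5
After 14 (craft hammer): hammer=6 shaft=2 stone=3
After 15 (craft hammer): hammer=7 shaft=2 stone=1
After 16 (consume 1 stone): hammer=7 shaft=2
After 17 (gather 8 stone): hammer=7 shaft=2 stone=8
After 18 (consume 2 stone): hammer=7 shaft=2 stone=6
After 19 (gather 4 bone): bone=4 hammer=7 shaft=2 stone=6
After 20 (gather 2 stone): bone=4 hammer=7 shaft=2 stone=8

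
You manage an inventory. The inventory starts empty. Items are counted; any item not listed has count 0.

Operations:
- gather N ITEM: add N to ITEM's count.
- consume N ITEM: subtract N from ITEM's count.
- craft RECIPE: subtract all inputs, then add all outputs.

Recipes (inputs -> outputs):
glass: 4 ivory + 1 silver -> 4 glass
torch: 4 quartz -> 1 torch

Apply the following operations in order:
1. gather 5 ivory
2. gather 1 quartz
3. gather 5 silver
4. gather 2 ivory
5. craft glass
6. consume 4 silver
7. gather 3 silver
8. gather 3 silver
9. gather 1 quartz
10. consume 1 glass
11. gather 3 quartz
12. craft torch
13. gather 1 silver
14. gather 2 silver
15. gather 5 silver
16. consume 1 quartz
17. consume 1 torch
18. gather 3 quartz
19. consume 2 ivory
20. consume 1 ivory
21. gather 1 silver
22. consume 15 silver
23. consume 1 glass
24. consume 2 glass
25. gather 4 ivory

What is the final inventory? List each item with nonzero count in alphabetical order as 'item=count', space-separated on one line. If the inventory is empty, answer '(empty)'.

After 1 (gather 5 ivory): ivory=5
After 2 (gather 1 quartz): ivory=5 quartz=1
After 3 (gather 5 silver): ivory=5 quartz=1 silver=5
After 4 (gather 2 ivory): ivory=7 quartz=1 silver=5
After 5 (craft glass): glass=4 ivory=3 quartz=1 silver=4
After 6 (consume 4 silver): glass=4 ivory=3 quartz=1
After 7 (gather 3 silver): glass=4 ivory=3 quartz=1 silver=3
After 8 (gather 3 silver): glass=4 ivory=3 quartz=1 silver=6
After 9 (gather 1 quartz): glass=4 ivory=3 quartz=2 silver=6
After 10 (consume 1 glass): glass=3 ivory=3 quartz=2 silver=6
After 11 (gather 3 quartz): glass=3 ivory=3 quartz=5 silver=6
After 12 (craft torch): glass=3 ivory=3 quartz=1 silver=6 torch=1
After 13 (gather 1 silver): glass=3 ivory=3 quartz=1 silver=7 torch=1
After 14 (gather 2 silver): glass=3 ivory=3 quartz=1 silver=9 torch=1
After 15 (gather 5 silver): glass=3 ivory=3 quartz=1 silver=14 torch=1
After 16 (consume 1 quartz): glass=3 ivory=3 silver=14 torch=1
After 17 (consume 1 torch): glass=3 ivory=3 silver=14
After 18 (gather 3 quartz): glass=3 ivory=3 quartz=3 silver=14
After 19 (consume 2 ivory): glass=3 ivory=1 quartz=3 silver=14
After 20 (consume 1 ivory): glass=3 quartz=3 silver=14
After 21 (gather 1 silver): glass=3 quartz=3 silver=15
After 22 (consume 15 silver): glass=3 quartz=3
After 23 (consume 1 glass): glass=2 quartz=3
After 24 (consume 2 glass): quartz=3
After 25 (gather 4 ivory): ivory=4 quartz=3

Answer: ivory=4 quartz=3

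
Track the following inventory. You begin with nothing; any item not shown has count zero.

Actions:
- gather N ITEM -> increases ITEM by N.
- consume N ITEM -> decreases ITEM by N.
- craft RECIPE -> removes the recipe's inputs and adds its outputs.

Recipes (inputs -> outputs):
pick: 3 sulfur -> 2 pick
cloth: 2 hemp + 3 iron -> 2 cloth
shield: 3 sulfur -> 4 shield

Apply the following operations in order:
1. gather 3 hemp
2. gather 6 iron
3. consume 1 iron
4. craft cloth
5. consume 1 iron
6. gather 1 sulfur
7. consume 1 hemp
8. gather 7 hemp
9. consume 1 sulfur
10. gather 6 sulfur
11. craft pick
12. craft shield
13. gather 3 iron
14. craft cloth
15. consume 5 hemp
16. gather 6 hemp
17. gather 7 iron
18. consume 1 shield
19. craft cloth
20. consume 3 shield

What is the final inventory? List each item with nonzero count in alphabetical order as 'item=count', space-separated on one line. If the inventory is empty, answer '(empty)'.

After 1 (gather 3 hemp): hemp=3
After 2 (gather 6 iron): hemp=3 iron=6
After 3 (consume 1 iron): hemp=3 iron=5
After 4 (craft cloth): cloth=2 hemp=1 iron=2
After 5 (consume 1 iron): cloth=2 hemp=1 iron=1
After 6 (gather 1 sulfur): cloth=2 hemp=1 iron=1 sulfur=1
After 7 (consume 1 hemp): cloth=2 iron=1 sulfur=1
After 8 (gather 7 hemp): cloth=2 hemp=7 iron=1 sulfur=1
After 9 (consume 1 sulfur): cloth=2 hemp=7 iron=1
After 10 (gather 6 sulfur): cloth=2 hemp=7 iron=1 sulfur=6
After 11 (craft pick): cloth=2 hemp=7 iron=1 pick=2 sulfur=3
After 12 (craft shield): cloth=2 hemp=7 iron=1 pick=2 shield=4
After 13 (gather 3 iron): cloth=2 hemp=7 iron=4 pick=2 shield=4
After 14 (craft cloth): cloth=4 hemp=5 iron=1 pick=2 shield=4
After 15 (consume 5 hemp): cloth=4 iron=1 pick=2 shield=4
After 16 (gather 6 hemp): cloth=4 hemp=6 iron=1 pick=2 shield=4
After 17 (gather 7 iron): cloth=4 hemp=6 iron=8 pick=2 shield=4
After 18 (consume 1 shield): cloth=4 hemp=6 iron=8 pick=2 shield=3
After 19 (craft cloth): cloth=6 hemp=4 iron=5 pick=2 shield=3
After 20 (consume 3 shield): cloth=6 hemp=4 iron=5 pick=2

Answer: cloth=6 hemp=4 iron=5 pick=2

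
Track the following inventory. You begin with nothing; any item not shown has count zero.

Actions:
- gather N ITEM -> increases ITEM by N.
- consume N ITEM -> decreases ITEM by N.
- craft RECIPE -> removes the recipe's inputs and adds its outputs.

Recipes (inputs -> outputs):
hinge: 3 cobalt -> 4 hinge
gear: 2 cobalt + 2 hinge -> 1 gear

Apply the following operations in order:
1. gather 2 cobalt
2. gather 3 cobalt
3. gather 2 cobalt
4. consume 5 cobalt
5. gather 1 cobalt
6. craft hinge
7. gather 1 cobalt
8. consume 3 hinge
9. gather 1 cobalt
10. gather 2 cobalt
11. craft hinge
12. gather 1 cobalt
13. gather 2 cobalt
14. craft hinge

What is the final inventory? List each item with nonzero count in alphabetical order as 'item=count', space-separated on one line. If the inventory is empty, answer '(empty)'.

Answer: cobalt=1 hinge=9

Derivation:
After 1 (gather 2 cobalt): cobalt=2
After 2 (gather 3 cobalt): cobalt=5
After 3 (gather 2 cobalt): cobalt=7
After 4 (consume 5 cobalt): cobalt=2
After 5 (gather 1 cobalt): cobalt=3
After 6 (craft hinge): hinge=4
After 7 (gather 1 cobalt): cobalt=1 hinge=4
After 8 (consume 3 hinge): cobalt=1 hinge=1
After 9 (gather 1 cobalt): cobalt=2 hinge=1
After 10 (gather 2 cobalt): cobalt=4 hinge=1
After 11 (craft hinge): cobalt=1 hinge=5
After 12 (gather 1 cobalt): cobalt=2 hinge=5
After 13 (gather 2 cobalt): cobalt=4 hinge=5
After 14 (craft hinge): cobalt=1 hinge=9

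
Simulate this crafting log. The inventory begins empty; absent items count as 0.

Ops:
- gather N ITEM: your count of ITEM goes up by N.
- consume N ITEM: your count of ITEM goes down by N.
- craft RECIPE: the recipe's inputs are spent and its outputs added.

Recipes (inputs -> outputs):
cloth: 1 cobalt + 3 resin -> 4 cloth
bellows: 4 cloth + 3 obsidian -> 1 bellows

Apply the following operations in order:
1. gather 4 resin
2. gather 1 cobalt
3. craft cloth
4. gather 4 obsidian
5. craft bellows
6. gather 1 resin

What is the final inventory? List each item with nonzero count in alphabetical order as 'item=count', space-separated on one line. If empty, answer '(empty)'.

Answer: bellows=1 obsidian=1 resin=2

Derivation:
After 1 (gather 4 resin): resin=4
After 2 (gather 1 cobalt): cobalt=1 resin=4
After 3 (craft cloth): cloth=4 resin=1
After 4 (gather 4 obsidian): cloth=4 obsidian=4 resin=1
After 5 (craft bellows): bellows=1 obsidian=1 resin=1
After 6 (gather 1 resin): bellows=1 obsidian=1 resin=2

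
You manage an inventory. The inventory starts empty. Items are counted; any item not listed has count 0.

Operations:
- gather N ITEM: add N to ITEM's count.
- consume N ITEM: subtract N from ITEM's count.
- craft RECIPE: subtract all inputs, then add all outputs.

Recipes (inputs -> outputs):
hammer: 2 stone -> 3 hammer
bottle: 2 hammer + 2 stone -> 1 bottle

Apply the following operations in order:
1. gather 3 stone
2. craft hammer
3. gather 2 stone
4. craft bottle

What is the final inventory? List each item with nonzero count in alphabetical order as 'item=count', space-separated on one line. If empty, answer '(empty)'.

After 1 (gather 3 stone): stone=3
After 2 (craft hammer): hammer=3 stone=1
After 3 (gather 2 stone): hammer=3 stone=3
After 4 (craft bottle): bottle=1 hammer=1 stone=1

Answer: bottle=1 hammer=1 stone=1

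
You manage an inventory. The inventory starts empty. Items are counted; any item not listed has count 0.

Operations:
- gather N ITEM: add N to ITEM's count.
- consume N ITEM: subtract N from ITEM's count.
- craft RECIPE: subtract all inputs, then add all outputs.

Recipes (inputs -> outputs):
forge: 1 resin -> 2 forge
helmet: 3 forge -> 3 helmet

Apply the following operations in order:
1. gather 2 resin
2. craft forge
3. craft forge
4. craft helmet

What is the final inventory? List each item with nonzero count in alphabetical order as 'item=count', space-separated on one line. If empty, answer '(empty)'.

Answer: forge=1 helmet=3

Derivation:
After 1 (gather 2 resin): resin=2
After 2 (craft forge): forge=2 resin=1
After 3 (craft forge): forge=4
After 4 (craft helmet): forge=1 helmet=3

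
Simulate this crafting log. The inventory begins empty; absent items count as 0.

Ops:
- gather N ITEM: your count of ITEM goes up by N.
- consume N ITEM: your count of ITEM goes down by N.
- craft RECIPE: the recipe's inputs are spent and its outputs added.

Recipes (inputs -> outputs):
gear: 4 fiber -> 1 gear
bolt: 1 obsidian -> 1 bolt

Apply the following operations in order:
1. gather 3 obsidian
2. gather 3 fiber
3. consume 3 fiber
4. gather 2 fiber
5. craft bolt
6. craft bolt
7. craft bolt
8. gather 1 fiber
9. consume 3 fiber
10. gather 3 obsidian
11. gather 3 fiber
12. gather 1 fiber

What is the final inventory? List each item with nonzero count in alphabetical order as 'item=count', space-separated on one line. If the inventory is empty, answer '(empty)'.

Answer: bolt=3 fiber=4 obsidian=3

Derivation:
After 1 (gather 3 obsidian): obsidian=3
After 2 (gather 3 fiber): fiber=3 obsidian=3
After 3 (consume 3 fiber): obsidian=3
After 4 (gather 2 fiber): fiber=2 obsidian=3
After 5 (craft bolt): bolt=1 fiber=2 obsidian=2
After 6 (craft bolt): bolt=2 fiber=2 obsidian=1
After 7 (craft bolt): bolt=3 fiber=2
After 8 (gather 1 fiber): bolt=3 fiber=3
After 9 (consume 3 fiber): bolt=3
After 10 (gather 3 obsidian): bolt=3 obsidian=3
After 11 (gather 3 fiber): bolt=3 fiber=3 obsidian=3
After 12 (gather 1 fiber): bolt=3 fiber=4 obsidian=3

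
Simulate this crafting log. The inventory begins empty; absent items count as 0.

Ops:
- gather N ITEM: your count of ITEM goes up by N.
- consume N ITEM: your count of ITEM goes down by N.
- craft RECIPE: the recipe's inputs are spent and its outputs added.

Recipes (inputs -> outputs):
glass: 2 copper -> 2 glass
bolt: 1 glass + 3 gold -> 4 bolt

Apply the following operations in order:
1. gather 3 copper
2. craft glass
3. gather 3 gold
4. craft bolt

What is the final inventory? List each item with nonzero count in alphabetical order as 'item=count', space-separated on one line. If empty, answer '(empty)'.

After 1 (gather 3 copper): copper=3
After 2 (craft glass): copper=1 glass=2
After 3 (gather 3 gold): copper=1 glass=2 gold=3
After 4 (craft bolt): bolt=4 copper=1 glass=1

Answer: bolt=4 copper=1 glass=1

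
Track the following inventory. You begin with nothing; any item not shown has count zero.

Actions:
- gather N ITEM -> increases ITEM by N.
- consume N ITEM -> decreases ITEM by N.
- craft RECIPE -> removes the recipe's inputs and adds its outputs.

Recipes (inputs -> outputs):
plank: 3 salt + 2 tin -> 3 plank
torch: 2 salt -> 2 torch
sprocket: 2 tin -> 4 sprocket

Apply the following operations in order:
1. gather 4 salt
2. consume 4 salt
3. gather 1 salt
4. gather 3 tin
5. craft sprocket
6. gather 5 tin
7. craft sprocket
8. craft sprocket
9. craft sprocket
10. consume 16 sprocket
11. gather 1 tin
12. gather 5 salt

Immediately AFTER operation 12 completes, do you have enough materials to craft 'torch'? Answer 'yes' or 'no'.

After 1 (gather 4 salt): salt=4
After 2 (consume 4 salt): (empty)
After 3 (gather 1 salt): salt=1
After 4 (gather 3 tin): salt=1 tin=3
After 5 (craft sprocket): salt=1 sprocket=4 tin=1
After 6 (gather 5 tin): salt=1 sprocket=4 tin=6
After 7 (craft sprocket): salt=1 sprocket=8 tin=4
After 8 (craft sprocket): salt=1 sprocket=12 tin=2
After 9 (craft sprocket): salt=1 sprocket=16
After 10 (consume 16 sprocket): salt=1
After 11 (gather 1 tin): salt=1 tin=1
After 12 (gather 5 salt): salt=6 tin=1

Answer: yes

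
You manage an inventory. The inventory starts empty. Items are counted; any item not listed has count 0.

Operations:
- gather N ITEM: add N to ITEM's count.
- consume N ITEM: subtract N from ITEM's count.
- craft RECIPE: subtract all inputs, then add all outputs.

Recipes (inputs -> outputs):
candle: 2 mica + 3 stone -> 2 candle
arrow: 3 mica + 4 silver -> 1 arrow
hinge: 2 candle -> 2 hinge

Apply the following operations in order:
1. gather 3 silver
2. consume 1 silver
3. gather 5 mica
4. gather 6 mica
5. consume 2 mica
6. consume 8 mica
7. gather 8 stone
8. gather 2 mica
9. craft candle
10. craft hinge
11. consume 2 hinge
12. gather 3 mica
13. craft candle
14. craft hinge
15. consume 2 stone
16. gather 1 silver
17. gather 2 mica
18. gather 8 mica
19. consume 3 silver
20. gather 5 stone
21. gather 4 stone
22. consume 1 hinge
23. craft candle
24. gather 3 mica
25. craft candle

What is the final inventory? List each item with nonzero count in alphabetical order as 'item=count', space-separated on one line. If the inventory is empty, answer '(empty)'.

Answer: candle=4 hinge=1 mica=11 stone=3

Derivation:
After 1 (gather 3 silver): silver=3
After 2 (consume 1 silver): silver=2
After 3 (gather 5 mica): mica=5 silver=2
After 4 (gather 6 mica): mica=11 silver=2
After 5 (consume 2 mica): mica=9 silver=2
After 6 (consume 8 mica): mica=1 silver=2
After 7 (gather 8 stone): mica=1 silver=2 stone=8
After 8 (gather 2 mica): mica=3 silver=2 stone=8
After 9 (craft candle): candle=2 mica=1 silver=2 stone=5
After 10 (craft hinge): hinge=2 mica=1 silver=2 stone=5
After 11 (consume 2 hinge): mica=1 silver=2 stone=5
After 12 (gather 3 mica): mica=4 silver=2 stone=5
After 13 (craft candle): candle=2 mica=2 silver=2 stone=2
After 14 (craft hinge): hinge=2 mica=2 silver=2 stone=2
After 15 (consume 2 stone): hinge=2 mica=2 silver=2
After 16 (gather 1 silver): hinge=2 mica=2 silver=3
After 17 (gather 2 mica): hinge=2 mica=4 silver=3
After 18 (gather 8 mica): hinge=2 mica=12 silver=3
After 19 (consume 3 silver): hinge=2 mica=12
After 20 (gather 5 stone): hinge=2 mica=12 stone=5
After 21 (gather 4 stone): hinge=2 mica=12 stone=9
After 22 (consume 1 hinge): hinge=1 mica=12 stone=9
After 23 (craft candle): candle=2 hinge=1 mica=10 stone=6
After 24 (gather 3 mica): candle=2 hinge=1 mica=13 stone=6
After 25 (craft candle): candle=4 hinge=1 mica=11 stone=3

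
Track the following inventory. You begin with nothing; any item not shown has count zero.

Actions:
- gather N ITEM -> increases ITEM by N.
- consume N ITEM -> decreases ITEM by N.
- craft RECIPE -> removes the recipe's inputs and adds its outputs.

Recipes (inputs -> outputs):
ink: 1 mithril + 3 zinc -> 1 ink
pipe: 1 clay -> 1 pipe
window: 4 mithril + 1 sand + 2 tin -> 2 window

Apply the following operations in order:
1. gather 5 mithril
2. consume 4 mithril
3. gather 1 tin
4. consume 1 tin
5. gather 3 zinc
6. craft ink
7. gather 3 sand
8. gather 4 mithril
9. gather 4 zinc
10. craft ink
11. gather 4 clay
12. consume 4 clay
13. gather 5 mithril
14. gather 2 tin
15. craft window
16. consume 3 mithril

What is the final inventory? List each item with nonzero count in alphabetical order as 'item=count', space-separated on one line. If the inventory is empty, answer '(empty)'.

After 1 (gather 5 mithril): mithril=5
After 2 (consume 4 mithril): mithril=1
After 3 (gather 1 tin): mithril=1 tin=1
After 4 (consume 1 tin): mithril=1
After 5 (gather 3 zinc): mithril=1 zinc=3
After 6 (craft ink): ink=1
After 7 (gather 3 sand): ink=1 sand=3
After 8 (gather 4 mithril): ink=1 mithril=4 sand=3
After 9 (gather 4 zinc): ink=1 mithril=4 sand=3 zinc=4
After 10 (craft ink): ink=2 mithril=3 sand=3 zinc=1
After 11 (gather 4 clay): clay=4 ink=2 mithril=3 sand=3 zinc=1
After 12 (consume 4 clay): ink=2 mithril=3 sand=3 zinc=1
After 13 (gather 5 mithril): ink=2 mithril=8 sand=3 zinc=1
After 14 (gather 2 tin): ink=2 mithril=8 sand=3 tin=2 zinc=1
After 15 (craft window): ink=2 mithril=4 sand=2 window=2 zinc=1
After 16 (consume 3 mithril): ink=2 mithril=1 sand=2 window=2 zinc=1

Answer: ink=2 mithril=1 sand=2 window=2 zinc=1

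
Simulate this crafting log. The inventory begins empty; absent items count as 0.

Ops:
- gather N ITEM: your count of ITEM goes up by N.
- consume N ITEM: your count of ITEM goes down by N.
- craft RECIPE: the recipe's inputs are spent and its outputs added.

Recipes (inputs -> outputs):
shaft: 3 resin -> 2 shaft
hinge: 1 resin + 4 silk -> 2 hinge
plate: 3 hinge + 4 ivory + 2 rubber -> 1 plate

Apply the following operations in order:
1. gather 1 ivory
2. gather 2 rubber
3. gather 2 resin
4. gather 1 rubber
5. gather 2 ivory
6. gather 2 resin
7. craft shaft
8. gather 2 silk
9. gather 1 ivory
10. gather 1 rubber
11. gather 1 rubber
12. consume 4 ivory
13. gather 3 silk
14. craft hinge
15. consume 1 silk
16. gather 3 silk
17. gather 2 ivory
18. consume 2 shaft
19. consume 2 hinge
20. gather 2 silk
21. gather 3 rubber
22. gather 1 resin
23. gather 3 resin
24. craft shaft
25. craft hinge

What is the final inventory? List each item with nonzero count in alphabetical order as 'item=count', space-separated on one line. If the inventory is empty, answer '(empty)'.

After 1 (gather 1 ivory): ivory=1
After 2 (gather 2 rubber): ivory=1 rubber=2
After 3 (gather 2 resin): ivory=1 resin=2 rubber=2
After 4 (gather 1 rubber): ivory=1 resin=2 rubber=3
After 5 (gather 2 ivory): ivory=3 resin=2 rubber=3
After 6 (gather 2 resin): ivory=3 resin=4 rubber=3
After 7 (craft shaft): ivory=3 resin=1 rubber=3 shaft=2
After 8 (gather 2 silk): ivory=3 resin=1 rubber=3 shaft=2 silk=2
After 9 (gather 1 ivory): ivory=4 resin=1 rubber=3 shaft=2 silk=2
After 10 (gather 1 rubber): ivory=4 resin=1 rubber=4 shaft=2 silk=2
After 11 (gather 1 rubber): ivory=4 resin=1 rubber=5 shaft=2 silk=2
After 12 (consume 4 ivory): resin=1 rubber=5 shaft=2 silk=2
After 13 (gather 3 silk): resin=1 rubber=5 shaft=2 silk=5
After 14 (craft hinge): hinge=2 rubber=5 shaft=2 silk=1
After 15 (consume 1 silk): hinge=2 rubber=5 shaft=2
After 16 (gather 3 silk): hinge=2 rubber=5 shaft=2 silk=3
After 17 (gather 2 ivory): hinge=2 ivory=2 rubber=5 shaft=2 silk=3
After 18 (consume 2 shaft): hinge=2 ivory=2 rubber=5 silk=3
After 19 (consume 2 hinge): ivory=2 rubber=5 silk=3
After 20 (gather 2 silk): ivory=2 rubber=5 silk=5
After 21 (gather 3 rubber): ivory=2 rubber=8 silk=5
After 22 (gather 1 resin): ivory=2 resin=1 rubber=8 silk=5
After 23 (gather 3 resin): ivory=2 resin=4 rubber=8 silk=5
After 24 (craft shaft): ivory=2 resin=1 rubber=8 shaft=2 silk=5
After 25 (craft hinge): hinge=2 ivory=2 rubber=8 shaft=2 silk=1

Answer: hinge=2 ivory=2 rubber=8 shaft=2 silk=1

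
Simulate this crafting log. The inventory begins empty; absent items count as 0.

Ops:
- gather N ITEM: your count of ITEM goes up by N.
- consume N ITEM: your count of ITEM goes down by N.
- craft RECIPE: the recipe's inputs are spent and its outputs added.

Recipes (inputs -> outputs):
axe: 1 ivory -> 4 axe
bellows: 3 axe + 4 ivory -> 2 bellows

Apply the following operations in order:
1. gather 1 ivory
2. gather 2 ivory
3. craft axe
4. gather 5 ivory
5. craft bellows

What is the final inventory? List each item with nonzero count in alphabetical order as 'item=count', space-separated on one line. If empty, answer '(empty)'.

Answer: axe=1 bellows=2 ivory=3

Derivation:
After 1 (gather 1 ivory): ivory=1
After 2 (gather 2 ivory): ivory=3
After 3 (craft axe): axe=4 ivory=2
After 4 (gather 5 ivory): axe=4 ivory=7
After 5 (craft bellows): axe=1 bellows=2 ivory=3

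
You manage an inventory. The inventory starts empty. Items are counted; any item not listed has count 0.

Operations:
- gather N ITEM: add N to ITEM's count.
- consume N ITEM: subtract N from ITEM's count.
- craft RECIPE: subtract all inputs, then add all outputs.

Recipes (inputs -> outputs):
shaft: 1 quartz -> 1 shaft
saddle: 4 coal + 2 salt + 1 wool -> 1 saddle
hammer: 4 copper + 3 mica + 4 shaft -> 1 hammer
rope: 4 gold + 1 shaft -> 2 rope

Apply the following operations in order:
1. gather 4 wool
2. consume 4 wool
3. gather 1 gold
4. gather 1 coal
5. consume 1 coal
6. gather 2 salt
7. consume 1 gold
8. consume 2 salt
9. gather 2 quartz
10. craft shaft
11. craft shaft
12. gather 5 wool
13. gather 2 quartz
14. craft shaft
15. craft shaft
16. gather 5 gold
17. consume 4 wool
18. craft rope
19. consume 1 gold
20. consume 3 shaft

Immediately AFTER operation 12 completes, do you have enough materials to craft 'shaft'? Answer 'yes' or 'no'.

Answer: no

Derivation:
After 1 (gather 4 wool): wool=4
After 2 (consume 4 wool): (empty)
After 3 (gather 1 gold): gold=1
After 4 (gather 1 coal): coal=1 gold=1
After 5 (consume 1 coal): gold=1
After 6 (gather 2 salt): gold=1 salt=2
After 7 (consume 1 gold): salt=2
After 8 (consume 2 salt): (empty)
After 9 (gather 2 quartz): quartz=2
After 10 (craft shaft): quartz=1 shaft=1
After 11 (craft shaft): shaft=2
After 12 (gather 5 wool): shaft=2 wool=5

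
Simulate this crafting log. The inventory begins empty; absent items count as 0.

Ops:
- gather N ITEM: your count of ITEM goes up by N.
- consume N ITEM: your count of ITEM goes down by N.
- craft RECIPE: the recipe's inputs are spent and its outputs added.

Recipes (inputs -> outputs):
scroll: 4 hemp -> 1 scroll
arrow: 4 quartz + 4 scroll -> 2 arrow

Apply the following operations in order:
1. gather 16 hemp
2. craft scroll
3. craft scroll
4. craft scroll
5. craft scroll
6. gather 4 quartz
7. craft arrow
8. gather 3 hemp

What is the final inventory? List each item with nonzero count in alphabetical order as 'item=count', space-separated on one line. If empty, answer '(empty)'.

After 1 (gather 16 hemp): hemp=16
After 2 (craft scroll): hemp=12 scroll=1
After 3 (craft scroll): hemp=8 scroll=2
After 4 (craft scroll): hemp=4 scroll=3
After 5 (craft scroll): scroll=4
After 6 (gather 4 quartz): quartz=4 scroll=4
After 7 (craft arrow): arrow=2
After 8 (gather 3 hemp): arrow=2 hemp=3

Answer: arrow=2 hemp=3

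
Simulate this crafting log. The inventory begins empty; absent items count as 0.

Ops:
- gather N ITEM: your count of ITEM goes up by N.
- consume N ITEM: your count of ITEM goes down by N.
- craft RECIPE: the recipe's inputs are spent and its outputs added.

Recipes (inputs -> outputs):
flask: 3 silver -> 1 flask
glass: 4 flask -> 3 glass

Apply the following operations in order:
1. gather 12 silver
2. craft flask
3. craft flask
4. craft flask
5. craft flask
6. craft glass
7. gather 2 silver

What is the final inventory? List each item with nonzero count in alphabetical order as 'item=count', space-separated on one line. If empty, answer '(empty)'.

After 1 (gather 12 silver): silver=12
After 2 (craft flask): flask=1 silver=9
After 3 (craft flask): flask=2 silver=6
After 4 (craft flask): flask=3 silver=3
After 5 (craft flask): flask=4
After 6 (craft glass): glass=3
After 7 (gather 2 silver): glass=3 silver=2

Answer: glass=3 silver=2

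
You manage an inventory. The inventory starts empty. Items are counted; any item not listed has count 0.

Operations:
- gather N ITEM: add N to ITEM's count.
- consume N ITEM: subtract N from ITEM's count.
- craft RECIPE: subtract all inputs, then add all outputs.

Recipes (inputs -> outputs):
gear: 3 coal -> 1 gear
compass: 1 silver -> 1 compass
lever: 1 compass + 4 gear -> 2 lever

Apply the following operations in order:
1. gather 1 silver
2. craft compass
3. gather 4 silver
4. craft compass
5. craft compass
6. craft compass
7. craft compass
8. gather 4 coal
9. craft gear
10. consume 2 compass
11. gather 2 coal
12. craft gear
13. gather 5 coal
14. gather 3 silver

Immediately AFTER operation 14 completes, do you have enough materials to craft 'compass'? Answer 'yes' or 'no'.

Answer: yes

Derivation:
After 1 (gather 1 silver): silver=1
After 2 (craft compass): compass=1
After 3 (gather 4 silver): compass=1 silver=4
After 4 (craft compass): compass=2 silver=3
After 5 (craft compass): compass=3 silver=2
After 6 (craft compass): compass=4 silver=1
After 7 (craft compass): compass=5
After 8 (gather 4 coal): coal=4 compass=5
After 9 (craft gear): coal=1 compass=5 gear=1
After 10 (consume 2 compass): coal=1 compass=3 gear=1
After 11 (gather 2 coal): coal=3 compass=3 gear=1
After 12 (craft gear): compass=3 gear=2
After 13 (gather 5 coal): coal=5 compass=3 gear=2
After 14 (gather 3 silver): coal=5 compass=3 gear=2 silver=3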